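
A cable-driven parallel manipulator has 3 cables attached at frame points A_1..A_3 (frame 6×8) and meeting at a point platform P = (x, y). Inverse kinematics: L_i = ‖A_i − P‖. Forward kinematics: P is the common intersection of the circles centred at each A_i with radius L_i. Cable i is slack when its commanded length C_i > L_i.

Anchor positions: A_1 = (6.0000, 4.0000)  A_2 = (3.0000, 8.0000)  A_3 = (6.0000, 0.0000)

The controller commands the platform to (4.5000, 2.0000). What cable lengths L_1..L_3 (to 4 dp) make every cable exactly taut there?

L_1: Δ = A_1−P = (1.5000, 2.0000) → ‖Δ‖ = √6.2500 = 2.5000
L_2: Δ = A_2−P = (-1.5000, 6.0000) → ‖Δ‖ = √38.2500 = 6.1847
L_3: Δ = A_3−P = (1.5000, -2.0000) → ‖Δ‖ = √6.2500 = 2.5000

(2.5000, 6.1847, 2.5000)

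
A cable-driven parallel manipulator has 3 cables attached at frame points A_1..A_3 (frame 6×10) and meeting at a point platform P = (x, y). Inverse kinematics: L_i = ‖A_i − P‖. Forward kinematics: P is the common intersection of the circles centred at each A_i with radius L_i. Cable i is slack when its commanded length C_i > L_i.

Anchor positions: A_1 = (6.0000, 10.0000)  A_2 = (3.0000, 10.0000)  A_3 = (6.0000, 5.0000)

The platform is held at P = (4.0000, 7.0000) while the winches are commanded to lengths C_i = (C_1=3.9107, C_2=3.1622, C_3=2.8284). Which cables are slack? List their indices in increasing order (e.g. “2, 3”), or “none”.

cable 1: √((2.0000)²+(3.0000)²)=3.6056, C_1=3.9107: slack
cable 2: √((-1.0000)²+(3.0000)²)=3.1623, C_2=3.1622: taut
cable 3: √((2.0000)²+(-2.0000)²)=2.8284, C_3=2.8284: taut

1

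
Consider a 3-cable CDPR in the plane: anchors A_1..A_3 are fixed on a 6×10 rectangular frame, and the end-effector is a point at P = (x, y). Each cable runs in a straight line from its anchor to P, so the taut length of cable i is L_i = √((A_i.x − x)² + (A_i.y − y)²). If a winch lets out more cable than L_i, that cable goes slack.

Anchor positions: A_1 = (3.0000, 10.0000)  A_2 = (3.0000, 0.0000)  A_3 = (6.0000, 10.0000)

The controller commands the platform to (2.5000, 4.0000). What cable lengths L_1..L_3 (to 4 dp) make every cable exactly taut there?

(6.0208, 4.0311, 6.9462)

cable 1: Δx=0.5000, Δy=6.0000; L_1 = √(Δx²+Δy²) = 6.0208
cable 2: Δx=0.5000, Δy=-4.0000; L_2 = √(Δx²+Δy²) = 4.0311
cable 3: Δx=3.5000, Δy=6.0000; L_3 = √(Δx²+Δy²) = 6.9462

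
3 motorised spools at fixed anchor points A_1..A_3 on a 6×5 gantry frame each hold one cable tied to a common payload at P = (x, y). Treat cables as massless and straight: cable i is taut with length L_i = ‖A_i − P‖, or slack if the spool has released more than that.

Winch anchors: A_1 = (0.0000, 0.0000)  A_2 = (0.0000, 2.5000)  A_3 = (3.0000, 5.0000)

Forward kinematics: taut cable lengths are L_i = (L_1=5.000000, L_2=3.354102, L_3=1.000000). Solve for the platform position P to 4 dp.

(3.0000, 4.0000)

each cable: (A_i−P)·(A_i−P) = L_i²; let q_i = ‖A_i‖²−L_i²
q_1 = 0.0000+0.0000−25.0000 = -25.0000
row 1: 0.0000x − 5.0000y = -20.0000  (q_2=-5.0000)
row 2: -6.0000x − 10.0000y = -58.0000  (q_3=33.0000)
Cramer on rows 1–2 → x = 3.0000, y = 4.0000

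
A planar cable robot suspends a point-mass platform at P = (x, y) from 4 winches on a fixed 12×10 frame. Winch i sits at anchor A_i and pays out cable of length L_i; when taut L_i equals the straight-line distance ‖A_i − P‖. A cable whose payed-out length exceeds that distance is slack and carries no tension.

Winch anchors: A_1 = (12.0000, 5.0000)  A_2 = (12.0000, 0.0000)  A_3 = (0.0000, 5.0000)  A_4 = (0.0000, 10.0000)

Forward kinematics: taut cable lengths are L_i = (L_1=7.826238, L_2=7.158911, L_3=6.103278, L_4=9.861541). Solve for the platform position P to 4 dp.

each cable: (A_i−P)·(A_i−P) = L_i²; let k_i = ‖A_i‖²−L_i²
k_1 = 144.0000+25.0000−61.2500 = 107.7500
row 1: 0.0000x + 10.0000y = 15.0000  (k_2=92.7500)
row 2: 24.0000x + 0.0000y = 120.0000  (k_3=-12.2500)
row 3: 24.0000x − 10.0000y = 105.0000  (k_4=2.7500)
Cramer on rows 1–2 → x = 5.0000, y = 1.5000
check cable 4: ‖A_4−P‖² = 97.2500 ≈ L_4² = 97.2500 ✓

(5.0000, 1.5000)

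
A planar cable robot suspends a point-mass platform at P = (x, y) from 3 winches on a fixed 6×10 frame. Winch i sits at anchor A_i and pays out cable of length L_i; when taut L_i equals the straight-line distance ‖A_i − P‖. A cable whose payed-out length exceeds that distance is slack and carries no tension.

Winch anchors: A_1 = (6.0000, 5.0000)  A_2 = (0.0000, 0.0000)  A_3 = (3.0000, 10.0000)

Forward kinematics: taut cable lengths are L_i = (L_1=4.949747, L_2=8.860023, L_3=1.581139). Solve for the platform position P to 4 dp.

(2.5000, 8.5000)

expand ‖A_i−P‖²=L_i² and subtract eq 1 (k_i ≔ ‖A_i‖²−L_i²)
k_1 = 36.0000+25.0000−24.5000 = 36.5000
eq1−eq2 → [12.0000  10.0000]·P = 115.0000
eq1−eq3 → [6.0000  -10.0000]·P = -70.0000
2×2 solve → P = (2.5000, 8.5000)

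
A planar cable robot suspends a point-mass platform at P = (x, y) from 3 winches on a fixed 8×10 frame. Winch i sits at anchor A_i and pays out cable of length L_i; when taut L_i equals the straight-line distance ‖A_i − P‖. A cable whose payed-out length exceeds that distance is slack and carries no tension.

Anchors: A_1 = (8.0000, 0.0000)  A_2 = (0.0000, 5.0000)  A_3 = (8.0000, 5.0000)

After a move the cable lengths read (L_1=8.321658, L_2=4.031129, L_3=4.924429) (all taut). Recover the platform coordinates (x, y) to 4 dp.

(3.5000, 7.0000)

expand ‖A_i−P‖²=L_i² and subtract eq 1 (q_i ≔ ‖A_i‖²−L_i²)
q_1 = 64.0000+0.0000−69.2500 = -5.2500
eq1−eq2 → [16.0000  -10.0000]·P = -14.0000
eq1−eq3 → [0.0000  -10.0000]·P = -70.0000
2×2 solve → P = (3.5000, 7.0000)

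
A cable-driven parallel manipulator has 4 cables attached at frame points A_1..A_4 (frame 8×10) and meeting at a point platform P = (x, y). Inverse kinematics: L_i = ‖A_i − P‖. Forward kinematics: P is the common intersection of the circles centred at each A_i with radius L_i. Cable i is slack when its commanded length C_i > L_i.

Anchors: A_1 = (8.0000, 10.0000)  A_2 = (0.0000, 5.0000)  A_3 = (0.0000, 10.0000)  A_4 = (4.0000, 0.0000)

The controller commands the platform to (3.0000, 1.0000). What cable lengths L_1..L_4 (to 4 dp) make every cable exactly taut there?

(10.2956, 5.0000, 9.4868, 1.4142)

L_1 = √((8.0000−3.0000)² + (10.0000−1.0000)²) = 10.2956
L_2 = √((0.0000−3.0000)² + (5.0000−1.0000)²) = 5.0000
L_3 = √((0.0000−3.0000)² + (10.0000−1.0000)²) = 9.4868
L_4 = √((4.0000−3.0000)² + (0.0000−1.0000)²) = 1.4142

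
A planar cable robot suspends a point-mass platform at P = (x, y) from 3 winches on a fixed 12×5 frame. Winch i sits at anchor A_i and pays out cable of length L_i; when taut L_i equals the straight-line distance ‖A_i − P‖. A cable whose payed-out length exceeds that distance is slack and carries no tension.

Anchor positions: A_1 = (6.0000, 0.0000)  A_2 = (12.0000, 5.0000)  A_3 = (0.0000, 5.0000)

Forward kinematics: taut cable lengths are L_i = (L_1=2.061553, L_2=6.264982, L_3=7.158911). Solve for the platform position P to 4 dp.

circle eqns → linear via eq_j − eq_1; set c_j = A_j·A_j − L_j²
c_1 = 36.0000+0.0000−4.2500 = 31.7500
-12.0000·x − 10.0000·y = c_1−c_2 = -98.0000
12.0000·x − 10.0000·y = c_1−c_3 = 58.0000
solve first two rows → x=6.5000, y=2.0000

(6.5000, 2.0000)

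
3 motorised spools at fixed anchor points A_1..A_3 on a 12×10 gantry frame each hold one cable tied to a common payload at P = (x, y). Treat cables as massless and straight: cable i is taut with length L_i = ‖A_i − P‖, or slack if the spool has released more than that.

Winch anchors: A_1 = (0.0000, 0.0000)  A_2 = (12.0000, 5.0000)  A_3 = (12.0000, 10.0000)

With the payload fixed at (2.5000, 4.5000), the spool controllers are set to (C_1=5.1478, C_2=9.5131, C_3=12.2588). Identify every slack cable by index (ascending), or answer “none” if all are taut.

3

cable 1: √((-2.5000)²+(-4.5000)²)=5.1478, C_1=5.1478: taut
cable 2: √((9.5000)²+(0.5000)²)=9.5131, C_2=9.5131: taut
cable 3: √((9.5000)²+(5.5000)²)=10.9772, C_3=12.2588: slack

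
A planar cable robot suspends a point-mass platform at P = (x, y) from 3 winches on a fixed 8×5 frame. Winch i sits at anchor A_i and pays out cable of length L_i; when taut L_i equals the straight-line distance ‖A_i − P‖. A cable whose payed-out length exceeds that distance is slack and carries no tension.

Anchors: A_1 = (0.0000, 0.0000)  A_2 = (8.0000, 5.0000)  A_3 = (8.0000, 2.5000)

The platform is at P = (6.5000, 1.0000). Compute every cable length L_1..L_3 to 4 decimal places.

L_1: Δ = A_1−P = (-6.5000, -1.0000) → ‖Δ‖ = √43.2500 = 6.5765
L_2: Δ = A_2−P = (1.5000, 4.0000) → ‖Δ‖ = √18.2500 = 4.2720
L_3: Δ = A_3−P = (1.5000, 1.5000) → ‖Δ‖ = √4.5000 = 2.1213

(6.5765, 4.2720, 2.1213)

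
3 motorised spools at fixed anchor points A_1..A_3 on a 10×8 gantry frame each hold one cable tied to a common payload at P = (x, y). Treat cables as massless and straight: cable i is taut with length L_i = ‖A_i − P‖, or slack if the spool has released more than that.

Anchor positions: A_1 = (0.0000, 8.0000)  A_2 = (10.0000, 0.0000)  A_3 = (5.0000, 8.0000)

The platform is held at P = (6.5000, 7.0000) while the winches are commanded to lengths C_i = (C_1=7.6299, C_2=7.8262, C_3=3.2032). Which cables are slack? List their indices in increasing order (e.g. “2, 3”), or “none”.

1, 3

cable 1: L_1 = ‖A_1−P‖ = 6.5765;  C_1 = 7.6299 → slack
cable 2: L_2 = ‖A_2−P‖ = 7.8262;  C_2 = 7.8262 → taut
cable 3: L_3 = ‖A_3−P‖ = 1.8028;  C_3 = 3.2032 → slack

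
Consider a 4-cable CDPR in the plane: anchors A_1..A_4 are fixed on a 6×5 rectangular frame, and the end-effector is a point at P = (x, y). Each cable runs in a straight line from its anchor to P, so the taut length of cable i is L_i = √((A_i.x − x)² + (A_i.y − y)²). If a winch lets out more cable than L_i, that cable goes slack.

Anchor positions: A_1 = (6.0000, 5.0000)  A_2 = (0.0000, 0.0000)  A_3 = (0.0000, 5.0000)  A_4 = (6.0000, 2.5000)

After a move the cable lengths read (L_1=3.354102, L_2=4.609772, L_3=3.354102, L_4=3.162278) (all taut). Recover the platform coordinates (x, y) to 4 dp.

each cable: (A_i−P)·(A_i−P) = L_i²; let q_i = ‖A_i‖²−L_i²
q_1 = 36.0000+25.0000−11.2500 = 49.7500
row 1: 12.0000x + 10.0000y = 71.0000  (q_2=-21.2500)
row 2: 12.0000x + 0.0000y = 36.0000  (q_3=13.7500)
row 3: 0.0000x + 5.0000y = 17.5000  (q_4=32.2500)
Cramer on rows 1–2 → x = 3.0000, y = 3.5000
check cable 4: ‖A_4−P‖² = 10.0000 ≈ L_4² = 10.0000 ✓

(3.0000, 3.5000)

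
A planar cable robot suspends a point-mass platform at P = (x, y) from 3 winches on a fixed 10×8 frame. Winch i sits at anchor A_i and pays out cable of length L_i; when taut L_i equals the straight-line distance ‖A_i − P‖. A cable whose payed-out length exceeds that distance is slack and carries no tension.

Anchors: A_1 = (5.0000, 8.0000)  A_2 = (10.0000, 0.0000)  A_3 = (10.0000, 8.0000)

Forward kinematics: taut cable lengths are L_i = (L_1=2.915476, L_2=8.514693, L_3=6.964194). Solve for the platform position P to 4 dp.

(3.5000, 5.5000)

circle eqns → linear via eq_j − eq_1; set q_j = A_j·A_j − L_j²
q_1 = 25.0000+64.0000−8.5000 = 80.5000
-10.0000·x + 16.0000·y = q_1−q_2 = 53.0000
-10.0000·x + 0.0000·y = q_1−q_3 = -35.0000
solve first two rows → x=3.5000, y=5.5000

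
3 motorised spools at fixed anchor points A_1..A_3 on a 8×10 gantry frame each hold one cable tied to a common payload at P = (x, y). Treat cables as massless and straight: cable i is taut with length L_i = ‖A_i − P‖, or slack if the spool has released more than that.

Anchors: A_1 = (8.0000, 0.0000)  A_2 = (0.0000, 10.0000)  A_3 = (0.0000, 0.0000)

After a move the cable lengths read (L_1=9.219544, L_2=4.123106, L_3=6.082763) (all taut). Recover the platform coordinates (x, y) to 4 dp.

circle eqns → linear via eq_j − eq_1; set q_j = A_j·A_j − L_j²
q_1 = 64.0000+0.0000−85.0000 = -21.0000
16.0000·x − 20.0000·y = q_1−q_2 = -104.0000
16.0000·x + 0.0000·y = q_1−q_3 = 16.0000
solve first two rows → x=1.0000, y=6.0000

(1.0000, 6.0000)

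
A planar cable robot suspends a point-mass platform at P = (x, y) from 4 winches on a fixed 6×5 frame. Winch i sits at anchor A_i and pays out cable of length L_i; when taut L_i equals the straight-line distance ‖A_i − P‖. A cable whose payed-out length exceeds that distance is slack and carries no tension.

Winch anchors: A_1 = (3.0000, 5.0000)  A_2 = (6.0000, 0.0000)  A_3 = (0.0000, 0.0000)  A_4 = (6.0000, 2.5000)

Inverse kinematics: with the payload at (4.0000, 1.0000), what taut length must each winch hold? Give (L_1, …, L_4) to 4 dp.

(4.1231, 2.2361, 4.1231, 2.5000)

cable 1: Δx=-1.0000, Δy=4.0000; L_1 = √(Δx²+Δy²) = 4.1231
cable 2: Δx=2.0000, Δy=-1.0000; L_2 = √(Δx²+Δy²) = 2.2361
cable 3: Δx=-4.0000, Δy=-1.0000; L_3 = √(Δx²+Δy²) = 4.1231
cable 4: Δx=2.0000, Δy=1.5000; L_4 = √(Δx²+Δy²) = 2.5000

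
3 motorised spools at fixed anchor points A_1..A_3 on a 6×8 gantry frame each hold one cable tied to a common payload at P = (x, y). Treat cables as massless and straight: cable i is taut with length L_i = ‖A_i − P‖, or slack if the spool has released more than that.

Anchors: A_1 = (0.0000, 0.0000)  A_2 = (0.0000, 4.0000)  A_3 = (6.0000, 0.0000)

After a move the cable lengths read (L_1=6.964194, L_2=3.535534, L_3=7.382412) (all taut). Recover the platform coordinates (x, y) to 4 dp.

(2.5000, 6.5000)

circle eqns → linear via eq_j − eq_1; set k_j = A_j·A_j − L_j²
k_1 = 0.0000+0.0000−48.5000 = -48.5000
0.0000·x − 8.0000·y = k_1−k_2 = -52.0000
-12.0000·x + 0.0000·y = k_1−k_3 = -30.0000
solve first two rows → x=2.5000, y=6.5000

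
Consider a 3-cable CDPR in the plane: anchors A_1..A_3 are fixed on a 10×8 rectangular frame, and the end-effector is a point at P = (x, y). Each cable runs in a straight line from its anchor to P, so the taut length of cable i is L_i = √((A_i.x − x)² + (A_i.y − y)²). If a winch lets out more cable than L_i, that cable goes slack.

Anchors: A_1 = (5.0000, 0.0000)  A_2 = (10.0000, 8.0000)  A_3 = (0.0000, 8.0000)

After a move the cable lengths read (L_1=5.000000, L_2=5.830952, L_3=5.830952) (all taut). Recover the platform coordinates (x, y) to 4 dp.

circle eqns → linear via eq_j − eq_1; set c_j = A_j·A_j − L_j²
c_1 = 25.0000+0.0000−25.0000 = 0.0000
-10.0000·x − 16.0000·y = c_1−c_2 = -130.0000
10.0000·x − 16.0000·y = c_1−c_3 = -30.0000
solve first two rows → x=5.0000, y=5.0000

(5.0000, 5.0000)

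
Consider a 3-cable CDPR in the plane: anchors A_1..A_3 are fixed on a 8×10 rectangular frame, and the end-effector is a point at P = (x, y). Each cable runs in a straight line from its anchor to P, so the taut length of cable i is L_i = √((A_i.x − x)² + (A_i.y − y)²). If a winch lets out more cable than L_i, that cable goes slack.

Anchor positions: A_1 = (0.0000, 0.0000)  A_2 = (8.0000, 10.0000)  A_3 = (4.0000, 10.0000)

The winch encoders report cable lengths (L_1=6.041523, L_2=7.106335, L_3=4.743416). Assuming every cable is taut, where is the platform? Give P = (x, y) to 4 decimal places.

expand ‖A_i−P‖²=L_i² and subtract eq 1 (k_i ≔ ‖A_i‖²−L_i²)
k_1 = 0.0000+0.0000−36.5000 = -36.5000
eq1−eq2 → [-16.0000  -20.0000]·P = -150.0000
eq1−eq3 → [-8.0000  -20.0000]·P = -130.0000
2×2 solve → P = (2.5000, 5.5000)

(2.5000, 5.5000)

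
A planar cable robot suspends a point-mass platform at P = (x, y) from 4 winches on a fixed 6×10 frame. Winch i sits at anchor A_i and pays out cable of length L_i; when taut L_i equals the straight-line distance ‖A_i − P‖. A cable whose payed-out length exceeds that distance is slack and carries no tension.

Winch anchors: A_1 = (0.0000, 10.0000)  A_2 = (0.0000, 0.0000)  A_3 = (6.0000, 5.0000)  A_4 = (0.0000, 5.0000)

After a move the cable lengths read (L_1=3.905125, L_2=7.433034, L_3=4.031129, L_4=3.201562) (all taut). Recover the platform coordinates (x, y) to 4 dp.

(2.5000, 7.0000)

circle eqns → linear via eq_j − eq_1; set c_j = A_j·A_j − L_j²
c_1 = 0.0000+100.0000−15.2500 = 84.7500
0.0000·x + 20.0000·y = c_1−c_2 = 140.0000
-12.0000·x + 10.0000·y = c_1−c_3 = 40.0000
0.0000·x + 10.0000·y = c_1−c_4 = 70.0000
solve first two rows → x=2.5000, y=7.0000
check cable 4: ‖A_4−P‖² = 10.2500 ≈ L_4² = 10.2500 ✓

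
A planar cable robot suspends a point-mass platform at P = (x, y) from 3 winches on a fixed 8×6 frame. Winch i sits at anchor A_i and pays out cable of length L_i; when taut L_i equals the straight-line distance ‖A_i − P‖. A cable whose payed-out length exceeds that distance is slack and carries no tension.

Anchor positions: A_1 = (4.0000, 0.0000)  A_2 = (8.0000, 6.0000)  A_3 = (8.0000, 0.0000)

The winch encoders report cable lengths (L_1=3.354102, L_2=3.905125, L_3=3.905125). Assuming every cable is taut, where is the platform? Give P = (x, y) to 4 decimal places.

(5.5000, 3.0000)

expand ‖A_i−P‖²=L_i² and subtract eq 1 (c_i ≔ ‖A_i‖²−L_i²)
c_1 = 16.0000+0.0000−11.2500 = 4.7500
eq1−eq2 → [-8.0000  -12.0000]·P = -80.0000
eq1−eq3 → [-8.0000  0.0000]·P = -44.0000
2×2 solve → P = (5.5000, 3.0000)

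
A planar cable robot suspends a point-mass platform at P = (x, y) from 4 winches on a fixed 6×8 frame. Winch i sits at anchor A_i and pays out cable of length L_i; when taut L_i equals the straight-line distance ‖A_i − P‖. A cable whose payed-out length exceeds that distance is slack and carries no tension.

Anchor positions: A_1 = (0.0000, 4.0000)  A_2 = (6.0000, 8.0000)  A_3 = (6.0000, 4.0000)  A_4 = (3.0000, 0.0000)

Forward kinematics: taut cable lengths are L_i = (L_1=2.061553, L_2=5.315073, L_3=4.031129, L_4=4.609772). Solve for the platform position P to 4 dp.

(2.0000, 4.5000)

expand ‖A_i−P‖²=L_i² and subtract eq 1 (q_i ≔ ‖A_i‖²−L_i²)
q_1 = 0.0000+16.0000−4.2500 = 11.7500
eq1−eq2 → [-12.0000  -8.0000]·P = -60.0000
eq1−eq3 → [-12.0000  0.0000]·P = -24.0000
eq1−eq4 → [-6.0000  8.0000]·P = 24.0000
2×2 solve → P = (2.0000, 4.5000)
check cable 4: ‖A_4−P‖² = 21.2500 ≈ L_4² = 21.2500 ✓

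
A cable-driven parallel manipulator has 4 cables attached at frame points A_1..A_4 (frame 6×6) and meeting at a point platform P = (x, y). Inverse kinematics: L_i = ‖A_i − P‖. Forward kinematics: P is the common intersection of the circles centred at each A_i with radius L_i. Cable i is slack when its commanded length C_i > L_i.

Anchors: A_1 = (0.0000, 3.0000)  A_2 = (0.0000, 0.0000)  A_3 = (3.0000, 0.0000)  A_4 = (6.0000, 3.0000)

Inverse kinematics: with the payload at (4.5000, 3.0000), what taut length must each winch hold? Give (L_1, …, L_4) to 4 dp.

(4.5000, 5.4083, 3.3541, 1.5000)

cable 1: Δx=-4.5000, Δy=0.0000; L_1 = √(Δx²+Δy²) = 4.5000
cable 2: Δx=-4.5000, Δy=-3.0000; L_2 = √(Δx²+Δy²) = 5.4083
cable 3: Δx=-1.5000, Δy=-3.0000; L_3 = √(Δx²+Δy²) = 3.3541
cable 4: Δx=1.5000, Δy=0.0000; L_4 = √(Δx²+Δy²) = 1.5000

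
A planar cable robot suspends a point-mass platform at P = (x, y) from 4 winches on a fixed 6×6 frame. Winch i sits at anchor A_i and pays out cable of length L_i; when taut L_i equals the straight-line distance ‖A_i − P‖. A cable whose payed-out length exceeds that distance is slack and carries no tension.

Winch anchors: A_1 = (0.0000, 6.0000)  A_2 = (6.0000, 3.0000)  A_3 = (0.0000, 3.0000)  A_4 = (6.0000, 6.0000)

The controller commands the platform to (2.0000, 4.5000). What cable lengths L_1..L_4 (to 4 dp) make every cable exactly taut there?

cable 1: Δx=-2.0000, Δy=1.5000; L_1 = √(Δx²+Δy²) = 2.5000
cable 2: Δx=4.0000, Δy=-1.5000; L_2 = √(Δx²+Δy²) = 4.2720
cable 3: Δx=-2.0000, Δy=-1.5000; L_3 = √(Δx²+Δy²) = 2.5000
cable 4: Δx=4.0000, Δy=1.5000; L_4 = √(Δx²+Δy²) = 4.2720

(2.5000, 4.2720, 2.5000, 4.2720)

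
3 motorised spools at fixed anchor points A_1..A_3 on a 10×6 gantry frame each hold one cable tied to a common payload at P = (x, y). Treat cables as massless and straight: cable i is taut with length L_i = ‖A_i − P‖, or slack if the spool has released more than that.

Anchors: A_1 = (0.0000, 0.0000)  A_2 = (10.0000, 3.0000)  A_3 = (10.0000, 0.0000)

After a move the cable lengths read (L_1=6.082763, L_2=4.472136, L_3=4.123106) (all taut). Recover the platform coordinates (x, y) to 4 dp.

(6.0000, 1.0000)

circle eqns → linear via eq_j − eq_1; set k_j = A_j·A_j − L_j²
k_1 = 0.0000+0.0000−37.0000 = -37.0000
-20.0000·x − 6.0000·y = k_1−k_2 = -126.0000
-20.0000·x + 0.0000·y = k_1−k_3 = -120.0000
solve first two rows → x=6.0000, y=1.0000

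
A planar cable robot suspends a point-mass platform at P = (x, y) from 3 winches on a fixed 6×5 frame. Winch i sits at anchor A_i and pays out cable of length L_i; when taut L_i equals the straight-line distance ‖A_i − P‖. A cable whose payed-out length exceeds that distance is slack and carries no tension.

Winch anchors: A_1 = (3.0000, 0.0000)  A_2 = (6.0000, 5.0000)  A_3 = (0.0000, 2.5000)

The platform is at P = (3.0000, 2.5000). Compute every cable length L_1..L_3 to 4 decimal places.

(2.5000, 3.9051, 3.0000)

L_1: Δ = A_1−P = (0.0000, -2.5000) → ‖Δ‖ = √6.2500 = 2.5000
L_2: Δ = A_2−P = (3.0000, 2.5000) → ‖Δ‖ = √15.2500 = 3.9051
L_3: Δ = A_3−P = (-3.0000, 0.0000) → ‖Δ‖ = √9.0000 = 3.0000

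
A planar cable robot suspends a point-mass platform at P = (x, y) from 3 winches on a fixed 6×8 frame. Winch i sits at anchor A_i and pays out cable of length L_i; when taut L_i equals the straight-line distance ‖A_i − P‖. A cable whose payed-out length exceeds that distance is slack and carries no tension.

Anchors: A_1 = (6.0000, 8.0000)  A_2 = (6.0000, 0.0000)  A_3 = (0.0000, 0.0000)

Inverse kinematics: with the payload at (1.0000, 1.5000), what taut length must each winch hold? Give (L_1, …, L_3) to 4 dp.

(8.2006, 5.2202, 1.8028)

L_1: Δ = A_1−P = (5.0000, 6.5000) → ‖Δ‖ = √67.2500 = 8.2006
L_2: Δ = A_2−P = (5.0000, -1.5000) → ‖Δ‖ = √27.2500 = 5.2202
L_3: Δ = A_3−P = (-1.0000, -1.5000) → ‖Δ‖ = √3.2500 = 1.8028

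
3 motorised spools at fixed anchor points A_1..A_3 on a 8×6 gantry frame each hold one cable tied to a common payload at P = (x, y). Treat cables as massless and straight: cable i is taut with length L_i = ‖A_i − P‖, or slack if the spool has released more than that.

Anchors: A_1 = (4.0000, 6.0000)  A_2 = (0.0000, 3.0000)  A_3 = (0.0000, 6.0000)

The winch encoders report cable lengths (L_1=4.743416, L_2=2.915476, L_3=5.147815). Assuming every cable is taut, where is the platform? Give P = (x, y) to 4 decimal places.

(2.5000, 1.5000)

expand ‖A_i−P‖²=L_i² and subtract eq 1 (q_i ≔ ‖A_i‖²−L_i²)
q_1 = 16.0000+36.0000−22.5000 = 29.5000
eq1−eq2 → [8.0000  6.0000]·P = 29.0000
eq1−eq3 → [8.0000  0.0000]·P = 20.0000
2×2 solve → P = (2.5000, 1.5000)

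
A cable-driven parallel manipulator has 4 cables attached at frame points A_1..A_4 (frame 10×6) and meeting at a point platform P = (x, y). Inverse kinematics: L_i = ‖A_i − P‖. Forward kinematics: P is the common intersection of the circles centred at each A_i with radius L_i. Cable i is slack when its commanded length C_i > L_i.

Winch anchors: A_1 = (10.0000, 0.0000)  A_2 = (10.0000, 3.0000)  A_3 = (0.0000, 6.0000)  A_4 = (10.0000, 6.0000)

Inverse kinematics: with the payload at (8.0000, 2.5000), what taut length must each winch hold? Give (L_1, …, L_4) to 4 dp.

L_1: Δ = A_1−P = (2.0000, -2.5000) → ‖Δ‖ = √10.2500 = 3.2016
L_2: Δ = A_2−P = (2.0000, 0.5000) → ‖Δ‖ = √4.2500 = 2.0616
L_3: Δ = A_3−P = (-8.0000, 3.5000) → ‖Δ‖ = √76.2500 = 8.7321
L_4: Δ = A_4−P = (2.0000, 3.5000) → ‖Δ‖ = √16.2500 = 4.0311

(3.2016, 2.0616, 8.7321, 4.0311)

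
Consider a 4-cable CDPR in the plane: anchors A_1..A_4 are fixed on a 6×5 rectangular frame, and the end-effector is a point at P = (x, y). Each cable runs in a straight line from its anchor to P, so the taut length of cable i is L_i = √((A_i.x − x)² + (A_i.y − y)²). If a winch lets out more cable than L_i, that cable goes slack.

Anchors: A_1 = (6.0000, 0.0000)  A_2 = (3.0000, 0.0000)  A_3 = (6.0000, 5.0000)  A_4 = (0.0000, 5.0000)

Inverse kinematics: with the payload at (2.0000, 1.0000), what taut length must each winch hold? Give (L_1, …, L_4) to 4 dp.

(4.1231, 1.4142, 5.6569, 4.4721)

L_1 = √((6.0000−2.0000)² + (0.0000−1.0000)²) = 4.1231
L_2 = √((3.0000−2.0000)² + (0.0000−1.0000)²) = 1.4142
L_3 = √((6.0000−2.0000)² + (5.0000−1.0000)²) = 5.6569
L_4 = √((0.0000−2.0000)² + (5.0000−1.0000)²) = 4.4721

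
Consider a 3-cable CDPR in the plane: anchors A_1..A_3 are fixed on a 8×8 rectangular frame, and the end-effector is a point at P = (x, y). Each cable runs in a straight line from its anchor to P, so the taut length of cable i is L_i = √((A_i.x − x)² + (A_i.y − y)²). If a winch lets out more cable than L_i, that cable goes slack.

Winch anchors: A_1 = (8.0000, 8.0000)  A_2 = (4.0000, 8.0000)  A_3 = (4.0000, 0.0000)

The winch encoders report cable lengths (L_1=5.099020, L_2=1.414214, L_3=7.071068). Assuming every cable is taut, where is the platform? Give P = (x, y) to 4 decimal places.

(3.0000, 7.0000)

circle eqns → linear via eq_j − eq_1; set q_j = A_j·A_j − L_j²
q_1 = 64.0000+64.0000−26.0000 = 102.0000
8.0000·x + 0.0000·y = q_1−q_2 = 24.0000
8.0000·x + 16.0000·y = q_1−q_3 = 136.0000
solve first two rows → x=3.0000, y=7.0000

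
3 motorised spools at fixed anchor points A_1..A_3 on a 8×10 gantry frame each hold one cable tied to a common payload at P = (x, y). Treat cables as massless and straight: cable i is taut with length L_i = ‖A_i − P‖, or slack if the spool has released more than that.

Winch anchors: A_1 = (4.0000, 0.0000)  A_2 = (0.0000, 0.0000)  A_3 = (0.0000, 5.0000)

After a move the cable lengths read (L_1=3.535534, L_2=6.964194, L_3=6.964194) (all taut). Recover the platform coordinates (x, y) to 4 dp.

circle eqns → linear via eq_j − eq_1; set q_j = A_j·A_j − L_j²
q_1 = 16.0000+0.0000−12.5000 = 3.5000
8.0000·x + 0.0000·y = q_1−q_2 = 52.0000
8.0000·x − 10.0000·y = q_1−q_3 = 27.0000
solve first two rows → x=6.5000, y=2.5000

(6.5000, 2.5000)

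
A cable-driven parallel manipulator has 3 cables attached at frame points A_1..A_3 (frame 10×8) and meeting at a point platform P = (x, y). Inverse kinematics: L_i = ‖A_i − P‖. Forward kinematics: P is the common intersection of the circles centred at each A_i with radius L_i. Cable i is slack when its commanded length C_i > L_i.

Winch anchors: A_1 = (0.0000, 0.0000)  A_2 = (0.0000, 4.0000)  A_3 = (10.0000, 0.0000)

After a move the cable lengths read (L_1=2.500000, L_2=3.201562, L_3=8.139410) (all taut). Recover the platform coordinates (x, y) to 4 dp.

(2.0000, 1.5000)

circle eqns → linear via eq_j − eq_1; set c_j = A_j·A_j − L_j²
c_1 = 0.0000+0.0000−6.2500 = -6.2500
0.0000·x − 8.0000·y = c_1−c_2 = -12.0000
-20.0000·x + 0.0000·y = c_1−c_3 = -40.0000
solve first two rows → x=2.0000, y=1.5000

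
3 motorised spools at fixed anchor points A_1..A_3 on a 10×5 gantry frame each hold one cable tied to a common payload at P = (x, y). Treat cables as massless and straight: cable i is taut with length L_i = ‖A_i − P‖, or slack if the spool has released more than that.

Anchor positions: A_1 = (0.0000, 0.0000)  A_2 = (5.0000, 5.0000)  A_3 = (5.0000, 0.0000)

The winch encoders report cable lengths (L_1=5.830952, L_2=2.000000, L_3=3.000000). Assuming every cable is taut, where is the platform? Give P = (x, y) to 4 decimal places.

(5.0000, 3.0000)

each cable: (A_i−P)·(A_i−P) = L_i²; let q_i = ‖A_i‖²−L_i²
q_1 = 0.0000+0.0000−34.0000 = -34.0000
row 1: -10.0000x − 10.0000y = -80.0000  (q_2=46.0000)
row 2: -10.0000x + 0.0000y = -50.0000  (q_3=16.0000)
Cramer on rows 1–2 → x = 5.0000, y = 3.0000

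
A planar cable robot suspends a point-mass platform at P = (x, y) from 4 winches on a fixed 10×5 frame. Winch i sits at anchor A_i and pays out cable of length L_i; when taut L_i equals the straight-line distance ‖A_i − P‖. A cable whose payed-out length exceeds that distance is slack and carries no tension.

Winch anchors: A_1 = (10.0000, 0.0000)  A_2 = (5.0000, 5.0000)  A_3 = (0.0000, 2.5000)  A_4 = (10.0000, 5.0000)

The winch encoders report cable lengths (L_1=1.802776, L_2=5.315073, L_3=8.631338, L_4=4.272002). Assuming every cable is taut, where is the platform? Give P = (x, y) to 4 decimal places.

(8.5000, 1.0000)

each cable: (A_i−P)·(A_i−P) = L_i²; let k_i = ‖A_i‖²−L_i²
k_1 = 100.0000+0.0000−3.2500 = 96.7500
row 1: 10.0000x − 10.0000y = 75.0000  (k_2=21.7500)
row 2: 20.0000x − 5.0000y = 165.0000  (k_3=-68.2500)
row 3: 0.0000x − 10.0000y = -10.0000  (k_4=106.7500)
Cramer on rows 1–2 → x = 8.5000, y = 1.0000
check cable 4: ‖A_4−P‖² = 18.2500 ≈ L_4² = 18.2500 ✓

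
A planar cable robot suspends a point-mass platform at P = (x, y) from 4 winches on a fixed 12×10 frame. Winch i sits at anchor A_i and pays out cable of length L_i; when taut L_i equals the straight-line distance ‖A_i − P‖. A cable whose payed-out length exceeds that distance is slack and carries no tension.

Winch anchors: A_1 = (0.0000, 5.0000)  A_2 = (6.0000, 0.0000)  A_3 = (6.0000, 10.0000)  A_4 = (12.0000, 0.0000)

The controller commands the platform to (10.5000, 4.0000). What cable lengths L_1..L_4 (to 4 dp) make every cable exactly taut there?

L_1 = √((0.0000−10.5000)² + (5.0000−4.0000)²) = 10.5475
L_2 = √((6.0000−10.5000)² + (0.0000−4.0000)²) = 6.0208
L_3 = √((6.0000−10.5000)² + (10.0000−4.0000)²) = 7.5000
L_4 = √((12.0000−10.5000)² + (0.0000−4.0000)²) = 4.2720

(10.5475, 6.0208, 7.5000, 4.2720)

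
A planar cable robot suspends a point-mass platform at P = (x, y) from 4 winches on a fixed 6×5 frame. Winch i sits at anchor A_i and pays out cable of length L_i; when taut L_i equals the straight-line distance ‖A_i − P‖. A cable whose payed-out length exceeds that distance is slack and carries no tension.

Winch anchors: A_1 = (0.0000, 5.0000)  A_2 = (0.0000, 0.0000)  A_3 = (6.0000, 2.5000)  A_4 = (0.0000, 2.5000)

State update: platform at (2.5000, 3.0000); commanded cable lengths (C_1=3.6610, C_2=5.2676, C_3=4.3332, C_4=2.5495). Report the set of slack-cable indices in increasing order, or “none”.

i=1: geometric 3.2016 vs commanded 3.6610 ⇒ slack
i=2: geometric 3.9051 vs commanded 5.2676 ⇒ slack
i=3: geometric 3.5355 vs commanded 4.3332 ⇒ slack
i=4: geometric 2.5495 vs commanded 2.5495 ⇒ taut

1, 2, 3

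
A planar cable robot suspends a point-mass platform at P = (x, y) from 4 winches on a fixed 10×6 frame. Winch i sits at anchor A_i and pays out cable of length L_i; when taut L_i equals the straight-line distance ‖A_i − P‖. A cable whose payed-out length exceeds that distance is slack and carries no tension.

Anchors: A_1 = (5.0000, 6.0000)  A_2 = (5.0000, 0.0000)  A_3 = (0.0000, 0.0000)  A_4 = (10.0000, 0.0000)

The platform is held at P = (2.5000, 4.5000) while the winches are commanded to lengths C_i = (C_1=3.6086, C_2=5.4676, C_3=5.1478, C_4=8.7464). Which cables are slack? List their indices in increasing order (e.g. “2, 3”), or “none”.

cable 1: √((2.5000)²+(1.5000)²)=2.9155, C_1=3.6086: slack
cable 2: √((2.5000)²+(-4.5000)²)=5.1478, C_2=5.4676: slack
cable 3: √((-2.5000)²+(-4.5000)²)=5.1478, C_3=5.1478: taut
cable 4: √((7.5000)²+(-4.5000)²)=8.7464, C_4=8.7464: taut

1, 2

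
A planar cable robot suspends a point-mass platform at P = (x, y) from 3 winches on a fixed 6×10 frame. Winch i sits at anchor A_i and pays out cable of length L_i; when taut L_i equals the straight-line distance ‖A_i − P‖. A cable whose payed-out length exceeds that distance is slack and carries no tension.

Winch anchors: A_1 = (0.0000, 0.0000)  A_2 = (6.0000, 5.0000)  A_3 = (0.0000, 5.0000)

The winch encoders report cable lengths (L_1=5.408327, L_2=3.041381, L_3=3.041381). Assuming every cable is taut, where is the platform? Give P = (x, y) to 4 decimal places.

expand ‖A_i−P‖²=L_i² and subtract eq 1 (c_i ≔ ‖A_i‖²−L_i²)
c_1 = 0.0000+0.0000−29.2500 = -29.2500
eq1−eq2 → [-12.0000  -10.0000]·P = -81.0000
eq1−eq3 → [0.0000  -10.0000]·P = -45.0000
2×2 solve → P = (3.0000, 4.5000)

(3.0000, 4.5000)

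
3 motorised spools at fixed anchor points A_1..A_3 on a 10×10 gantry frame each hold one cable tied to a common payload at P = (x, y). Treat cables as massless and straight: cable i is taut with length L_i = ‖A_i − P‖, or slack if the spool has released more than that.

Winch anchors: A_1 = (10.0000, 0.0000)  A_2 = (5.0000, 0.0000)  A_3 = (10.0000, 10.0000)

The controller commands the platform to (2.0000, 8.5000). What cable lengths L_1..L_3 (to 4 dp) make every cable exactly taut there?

L_1 = √((10.0000−2.0000)² + (0.0000−8.5000)²) = 11.6726
L_2 = √((5.0000−2.0000)² + (0.0000−8.5000)²) = 9.0139
L_3 = √((10.0000−2.0000)² + (10.0000−8.5000)²) = 8.1394

(11.6726, 9.0139, 8.1394)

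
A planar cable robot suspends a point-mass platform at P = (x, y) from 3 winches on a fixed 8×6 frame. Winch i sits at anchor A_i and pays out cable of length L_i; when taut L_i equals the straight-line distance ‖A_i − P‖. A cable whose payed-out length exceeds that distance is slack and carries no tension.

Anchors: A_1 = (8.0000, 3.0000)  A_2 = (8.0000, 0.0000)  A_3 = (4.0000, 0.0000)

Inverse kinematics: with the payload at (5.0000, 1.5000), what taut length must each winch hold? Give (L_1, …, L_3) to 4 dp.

L_1: Δ = A_1−P = (3.0000, 1.5000) → ‖Δ‖ = √11.2500 = 3.3541
L_2: Δ = A_2−P = (3.0000, -1.5000) → ‖Δ‖ = √11.2500 = 3.3541
L_3: Δ = A_3−P = (-1.0000, -1.5000) → ‖Δ‖ = √3.2500 = 1.8028

(3.3541, 3.3541, 1.8028)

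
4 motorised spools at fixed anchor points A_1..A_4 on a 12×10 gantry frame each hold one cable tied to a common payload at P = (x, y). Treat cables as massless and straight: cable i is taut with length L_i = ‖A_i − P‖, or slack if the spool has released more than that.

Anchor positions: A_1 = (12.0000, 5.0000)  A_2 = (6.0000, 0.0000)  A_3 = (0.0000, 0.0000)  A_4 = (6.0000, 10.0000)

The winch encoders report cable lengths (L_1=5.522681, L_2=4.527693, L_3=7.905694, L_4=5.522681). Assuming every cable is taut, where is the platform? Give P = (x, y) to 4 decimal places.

(6.5000, 4.5000)

circle eqns → linear via eq_j − eq_1; set k_j = A_j·A_j − L_j²
k_1 = 144.0000+25.0000−30.5000 = 138.5000
12.0000·x + 10.0000·y = k_1−k_2 = 123.0000
24.0000·x + 10.0000·y = k_1−k_3 = 201.0000
12.0000·x − 10.0000·y = k_1−k_4 = 33.0000
solve first two rows → x=6.5000, y=4.5000
check cable 4: ‖A_4−P‖² = 30.5000 ≈ L_4² = 30.5000 ✓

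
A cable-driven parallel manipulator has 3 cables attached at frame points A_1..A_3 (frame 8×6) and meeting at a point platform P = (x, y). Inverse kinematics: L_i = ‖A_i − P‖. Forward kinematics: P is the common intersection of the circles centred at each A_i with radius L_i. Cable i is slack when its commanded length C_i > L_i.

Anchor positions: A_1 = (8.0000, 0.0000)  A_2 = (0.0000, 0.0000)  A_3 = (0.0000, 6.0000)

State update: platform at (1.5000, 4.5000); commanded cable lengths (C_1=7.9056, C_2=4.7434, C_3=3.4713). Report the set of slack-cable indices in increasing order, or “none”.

cable 1: √((6.5000)²+(-4.5000)²)=7.9057, C_1=7.9056: taut
cable 2: √((-1.5000)²+(-4.5000)²)=4.7434, C_2=4.7434: taut
cable 3: √((-1.5000)²+(1.5000)²)=2.1213, C_3=3.4713: slack

3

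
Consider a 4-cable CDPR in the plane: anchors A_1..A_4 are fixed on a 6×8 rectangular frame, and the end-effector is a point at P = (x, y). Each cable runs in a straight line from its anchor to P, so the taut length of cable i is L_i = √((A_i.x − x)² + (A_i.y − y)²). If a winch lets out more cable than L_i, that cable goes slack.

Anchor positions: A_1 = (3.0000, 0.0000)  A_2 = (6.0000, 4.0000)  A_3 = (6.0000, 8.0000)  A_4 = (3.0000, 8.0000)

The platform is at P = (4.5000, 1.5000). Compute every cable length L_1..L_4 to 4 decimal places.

(2.1213, 2.9155, 6.6708, 6.6708)

L_1 = √((3.0000−4.5000)² + (0.0000−1.5000)²) = 2.1213
L_2 = √((6.0000−4.5000)² + (4.0000−1.5000)²) = 2.9155
L_3 = √((6.0000−4.5000)² + (8.0000−1.5000)²) = 6.6708
L_4 = √((3.0000−4.5000)² + (8.0000−1.5000)²) = 6.6708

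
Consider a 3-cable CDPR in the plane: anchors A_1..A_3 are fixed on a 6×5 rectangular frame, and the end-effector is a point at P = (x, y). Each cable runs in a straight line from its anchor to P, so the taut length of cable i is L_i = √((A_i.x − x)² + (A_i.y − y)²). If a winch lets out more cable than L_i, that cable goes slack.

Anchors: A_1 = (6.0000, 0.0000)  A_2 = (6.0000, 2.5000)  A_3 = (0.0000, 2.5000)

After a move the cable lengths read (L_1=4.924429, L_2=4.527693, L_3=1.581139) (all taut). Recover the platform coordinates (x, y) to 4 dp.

each cable: (A_i−P)·(A_i−P) = L_i²; let q_i = ‖A_i‖²−L_i²
q_1 = 36.0000+0.0000−24.2500 = 11.7500
row 1: 0.0000x − 5.0000y = -10.0000  (q_2=21.7500)
row 2: 12.0000x − 5.0000y = 8.0000  (q_3=3.7500)
Cramer on rows 1–2 → x = 1.5000, y = 2.0000

(1.5000, 2.0000)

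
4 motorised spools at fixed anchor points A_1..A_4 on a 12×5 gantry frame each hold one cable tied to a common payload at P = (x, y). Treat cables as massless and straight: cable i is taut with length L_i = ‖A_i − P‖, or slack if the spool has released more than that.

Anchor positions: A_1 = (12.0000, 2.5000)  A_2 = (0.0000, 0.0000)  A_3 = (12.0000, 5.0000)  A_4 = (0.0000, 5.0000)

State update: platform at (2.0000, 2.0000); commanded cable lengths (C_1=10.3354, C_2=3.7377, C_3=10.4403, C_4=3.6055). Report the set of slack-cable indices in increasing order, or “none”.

1, 2

cable 1: √((10.0000)²+(0.5000)²)=10.0125, C_1=10.3354: slack
cable 2: √((-2.0000)²+(-2.0000)²)=2.8284, C_2=3.7377: slack
cable 3: √((10.0000)²+(3.0000)²)=10.4403, C_3=10.4403: taut
cable 4: √((-2.0000)²+(3.0000)²)=3.6056, C_4=3.6055: taut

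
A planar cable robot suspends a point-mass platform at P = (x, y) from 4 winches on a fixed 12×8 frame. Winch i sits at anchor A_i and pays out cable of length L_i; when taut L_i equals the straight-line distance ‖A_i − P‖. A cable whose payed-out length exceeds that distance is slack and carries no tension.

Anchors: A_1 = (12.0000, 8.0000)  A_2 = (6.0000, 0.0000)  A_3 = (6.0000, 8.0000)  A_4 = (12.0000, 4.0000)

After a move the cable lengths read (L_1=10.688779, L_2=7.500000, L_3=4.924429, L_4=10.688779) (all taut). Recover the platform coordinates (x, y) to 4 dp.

each cable: (A_i−P)·(A_i−P) = L_i²; let q_i = ‖A_i‖²−L_i²
q_1 = 144.0000+64.0000−114.2500 = 93.7500
row 1: 12.0000x + 16.0000y = 114.0000  (q_2=-20.2500)
row 2: 12.0000x + 0.0000y = 18.0000  (q_3=75.7500)
row 3: 0.0000x + 8.0000y = 48.0000  (q_4=45.7500)
Cramer on rows 1–2 → x = 1.5000, y = 6.0000
check cable 4: ‖A_4−P‖² = 114.2500 ≈ L_4² = 114.2500 ✓

(1.5000, 6.0000)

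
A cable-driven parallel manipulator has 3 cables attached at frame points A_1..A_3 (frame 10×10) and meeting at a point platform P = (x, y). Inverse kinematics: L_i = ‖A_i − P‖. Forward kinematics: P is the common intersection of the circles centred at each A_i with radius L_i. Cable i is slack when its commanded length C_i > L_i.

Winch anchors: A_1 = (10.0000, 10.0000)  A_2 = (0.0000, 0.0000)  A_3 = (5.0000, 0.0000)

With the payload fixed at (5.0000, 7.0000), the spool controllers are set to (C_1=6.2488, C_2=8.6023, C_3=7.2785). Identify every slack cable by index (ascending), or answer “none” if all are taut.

cable 1: L_1 = ‖A_1−P‖ = 5.8310;  C_1 = 6.2488 → slack
cable 2: L_2 = ‖A_2−P‖ = 8.6023;  C_2 = 8.6023 → taut
cable 3: L_3 = ‖A_3−P‖ = 7.0000;  C_3 = 7.2785 → slack

1, 3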